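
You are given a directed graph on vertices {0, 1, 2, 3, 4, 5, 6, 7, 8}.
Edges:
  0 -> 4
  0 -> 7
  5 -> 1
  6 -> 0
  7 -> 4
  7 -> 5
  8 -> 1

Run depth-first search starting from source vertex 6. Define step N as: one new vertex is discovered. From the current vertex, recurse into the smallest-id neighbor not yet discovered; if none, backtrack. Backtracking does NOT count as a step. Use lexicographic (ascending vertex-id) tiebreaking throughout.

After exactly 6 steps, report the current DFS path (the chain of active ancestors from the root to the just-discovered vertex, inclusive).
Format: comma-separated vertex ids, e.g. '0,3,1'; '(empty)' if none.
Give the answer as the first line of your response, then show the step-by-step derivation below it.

6,0,7,5,1

step 1: discover 6; path=6; order=6
step 2: discover 0; path=6>0; order=6,0
step 3: discover 4; path=6>0>4; order=6,0,4
step 4: discover 7; path=6>0>7; order=6,0,4,7
step 5: discover 5; path=6>0>7>5; order=6,0,4,7,5
step 6: discover 1; path=6>0>7>5>1; order=6,0,4,7,5,1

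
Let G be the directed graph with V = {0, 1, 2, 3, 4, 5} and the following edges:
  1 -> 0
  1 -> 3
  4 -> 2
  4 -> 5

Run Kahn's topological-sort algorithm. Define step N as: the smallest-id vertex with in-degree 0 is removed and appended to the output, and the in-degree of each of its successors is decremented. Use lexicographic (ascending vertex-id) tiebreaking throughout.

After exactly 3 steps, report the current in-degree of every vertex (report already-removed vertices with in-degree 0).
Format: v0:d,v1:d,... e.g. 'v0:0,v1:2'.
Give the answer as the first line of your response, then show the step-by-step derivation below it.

v0:0,v1:0,v2:1,v3:0,v4:0,v5:1

step 1: output 1; order=[1]; indeg=(0,0,1,0,0,1)
step 2: output 0; order=[1,0]; indeg=(0,0,1,0,0,1)
step 3: output 3; order=[1,0,3]; indeg=(0,0,1,0,0,1)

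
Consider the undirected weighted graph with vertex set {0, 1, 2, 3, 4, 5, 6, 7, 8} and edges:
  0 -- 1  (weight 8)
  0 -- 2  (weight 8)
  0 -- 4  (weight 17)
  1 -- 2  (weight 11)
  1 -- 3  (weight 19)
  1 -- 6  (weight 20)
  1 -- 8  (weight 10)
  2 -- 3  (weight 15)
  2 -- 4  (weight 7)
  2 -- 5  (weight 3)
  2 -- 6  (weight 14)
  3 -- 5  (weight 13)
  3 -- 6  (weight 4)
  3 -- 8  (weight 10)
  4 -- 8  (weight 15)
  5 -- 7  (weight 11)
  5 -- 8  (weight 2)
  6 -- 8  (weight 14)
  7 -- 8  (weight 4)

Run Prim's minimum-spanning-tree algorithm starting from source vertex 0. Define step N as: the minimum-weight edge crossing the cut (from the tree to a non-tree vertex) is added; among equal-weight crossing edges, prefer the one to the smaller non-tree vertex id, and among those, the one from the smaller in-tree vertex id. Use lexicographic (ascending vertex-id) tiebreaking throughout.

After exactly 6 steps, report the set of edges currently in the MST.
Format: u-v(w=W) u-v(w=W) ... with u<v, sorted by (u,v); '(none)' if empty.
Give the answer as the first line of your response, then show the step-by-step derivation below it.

0-1(w=8) 0-2(w=8) 2-4(w=7) 2-5(w=3) 5-8(w=2) 7-8(w=4)

step 1: add edge 0-1 (w=8); MST = {0-1(w=8)}
step 2: add edge 0-2 (w=8); MST = {0-1(w=8) 0-2(w=8)}
step 3: add edge 2-5 (w=3); MST = {0-1(w=8) 0-2(w=8) 2-5(w=3)}
step 4: add edge 5-8 (w=2); MST = {0-1(w=8) 0-2(w=8) 2-5(w=3) 5-8(w=2)}
step 5: add edge 7-8 (w=4); MST = {0-1(w=8) 0-2(w=8) 2-5(w=3) 5-8(w=2) 7-8(w=4)}
step 6: add edge 2-4 (w=7); MST = {0-1(w=8) 0-2(w=8) 2-4(w=7) 2-5(w=3) 5-8(w=2) 7-8(w=4)}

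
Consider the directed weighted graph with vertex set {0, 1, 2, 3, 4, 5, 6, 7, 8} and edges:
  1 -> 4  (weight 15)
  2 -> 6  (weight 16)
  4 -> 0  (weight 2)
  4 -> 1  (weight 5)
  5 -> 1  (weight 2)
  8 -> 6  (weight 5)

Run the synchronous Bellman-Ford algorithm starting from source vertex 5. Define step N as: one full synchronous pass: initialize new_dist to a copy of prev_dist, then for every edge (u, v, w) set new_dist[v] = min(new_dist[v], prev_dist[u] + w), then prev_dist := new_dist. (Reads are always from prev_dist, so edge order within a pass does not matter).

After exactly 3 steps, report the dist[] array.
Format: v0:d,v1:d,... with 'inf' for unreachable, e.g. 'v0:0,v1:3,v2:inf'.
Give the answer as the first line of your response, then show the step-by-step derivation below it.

v0:19,v1:2,v2:inf,v3:inf,v4:17,v5:0,v6:inf,v7:inf,v8:inf

step 1: dist = v0:inf,v1:2,v2:inf,v3:inf,v4:inf,v5:0,v6:inf,v7:inf,v8:inf
step 2: dist = v0:inf,v1:2,v2:inf,v3:inf,v4:17,v5:0,v6:inf,v7:inf,v8:inf
step 3: dist = v0:19,v1:2,v2:inf,v3:inf,v4:17,v5:0,v6:inf,v7:inf,v8:inf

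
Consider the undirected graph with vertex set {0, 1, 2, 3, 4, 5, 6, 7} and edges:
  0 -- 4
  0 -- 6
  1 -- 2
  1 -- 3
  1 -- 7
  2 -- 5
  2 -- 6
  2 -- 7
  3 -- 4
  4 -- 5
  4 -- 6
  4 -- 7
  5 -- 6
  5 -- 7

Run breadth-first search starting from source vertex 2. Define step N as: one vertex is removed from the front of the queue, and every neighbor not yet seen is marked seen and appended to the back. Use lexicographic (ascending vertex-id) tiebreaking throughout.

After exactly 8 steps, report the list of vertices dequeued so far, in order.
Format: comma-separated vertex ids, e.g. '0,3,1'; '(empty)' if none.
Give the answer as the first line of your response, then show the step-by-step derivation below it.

2,1,5,6,7,3,4,0

step 1: dequeue 2; queue=[1,5,6,7]; order=2
step 2: dequeue 1; queue=[5,6,7,3]; order=2,1
step 3: dequeue 5; queue=[6,7,3,4]; order=2,1,5
step 4: dequeue 6; queue=[7,3,4,0]; order=2,1,5,6
step 5: dequeue 7; queue=[3,4,0]; order=2,1,5,6,7
step 6: dequeue 3; queue=[4,0]; order=2,1,5,6,7,3
step 7: dequeue 4; queue=[0]; order=2,1,5,6,7,3,4
step 8: dequeue 0; queue=[(empty)]; order=2,1,5,6,7,3,4,0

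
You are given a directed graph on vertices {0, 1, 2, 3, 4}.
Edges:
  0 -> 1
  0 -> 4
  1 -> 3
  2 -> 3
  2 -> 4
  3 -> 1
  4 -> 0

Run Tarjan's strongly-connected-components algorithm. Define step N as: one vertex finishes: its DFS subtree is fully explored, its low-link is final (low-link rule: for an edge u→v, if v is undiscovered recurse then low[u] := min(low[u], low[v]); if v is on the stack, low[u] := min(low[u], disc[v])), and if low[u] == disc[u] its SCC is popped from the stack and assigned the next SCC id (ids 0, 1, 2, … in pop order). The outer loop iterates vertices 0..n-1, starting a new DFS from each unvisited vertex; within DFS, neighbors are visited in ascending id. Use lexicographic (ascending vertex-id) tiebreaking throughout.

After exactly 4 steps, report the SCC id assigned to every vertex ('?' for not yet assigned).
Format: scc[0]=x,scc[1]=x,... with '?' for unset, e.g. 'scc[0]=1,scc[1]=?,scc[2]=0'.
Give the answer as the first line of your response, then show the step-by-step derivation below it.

scc[0]=1,scc[1]=0,scc[2]=?,scc[3]=0,scc[4]=1

step 1: low=(low[0]=0,low[1]=1,low[2]=?,low[3]=1,low[4]=?); scc=(scc[0]=?,scc[1]=?,scc[2]=?,scc[3]=?,scc[4]=?)
step 2: low=(low[0]=0,low[1]=1,low[2]=?,low[3]=1,low[4]=?); scc=(scc[0]=?,scc[1]=0,scc[2]=?,scc[3]=0,scc[4]=?)
step 3: low=(low[0]=0,low[1]=1,low[2]=?,low[3]=1,low[4]=0); scc=(scc[0]=?,scc[1]=0,scc[2]=?,scc[3]=0,scc[4]=?)
step 4: low=(low[0]=0,low[1]=1,low[2]=?,low[3]=1,low[4]=0); scc=(scc[0]=1,scc[1]=0,scc[2]=?,scc[3]=0,scc[4]=1)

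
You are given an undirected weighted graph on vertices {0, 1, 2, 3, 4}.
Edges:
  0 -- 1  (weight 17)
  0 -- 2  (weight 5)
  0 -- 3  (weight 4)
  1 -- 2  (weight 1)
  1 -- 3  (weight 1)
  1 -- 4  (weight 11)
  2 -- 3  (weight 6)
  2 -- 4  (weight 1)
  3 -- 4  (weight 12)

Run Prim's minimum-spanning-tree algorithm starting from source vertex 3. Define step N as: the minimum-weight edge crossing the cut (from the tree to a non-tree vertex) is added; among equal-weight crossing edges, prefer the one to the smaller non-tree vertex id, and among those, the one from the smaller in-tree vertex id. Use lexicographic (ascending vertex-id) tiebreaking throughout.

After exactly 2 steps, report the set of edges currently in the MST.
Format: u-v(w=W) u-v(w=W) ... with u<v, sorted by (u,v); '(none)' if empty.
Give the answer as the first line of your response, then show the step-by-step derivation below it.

1-2(w=1) 1-3(w=1)

step 1: add edge 1-3 (w=1); MST = {1-3(w=1)}
step 2: add edge 1-2 (w=1); MST = {1-2(w=1) 1-3(w=1)}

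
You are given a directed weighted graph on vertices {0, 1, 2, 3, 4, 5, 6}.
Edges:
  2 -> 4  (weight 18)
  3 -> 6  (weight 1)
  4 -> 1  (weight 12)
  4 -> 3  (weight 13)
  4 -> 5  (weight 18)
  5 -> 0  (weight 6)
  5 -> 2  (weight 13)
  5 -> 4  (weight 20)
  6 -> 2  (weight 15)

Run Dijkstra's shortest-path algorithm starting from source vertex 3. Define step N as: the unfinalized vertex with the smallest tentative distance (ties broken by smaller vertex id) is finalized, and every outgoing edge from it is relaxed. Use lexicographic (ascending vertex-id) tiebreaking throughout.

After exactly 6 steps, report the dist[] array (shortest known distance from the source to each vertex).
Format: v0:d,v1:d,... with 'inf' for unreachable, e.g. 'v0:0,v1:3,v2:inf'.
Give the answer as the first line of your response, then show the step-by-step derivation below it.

v0:58,v1:46,v2:16,v3:0,v4:34,v5:52,v6:1

step 1: dist = v0:inf,v1:inf,v2:inf,v3:0,v4:inf,v5:inf,v6:1
step 2: dist = v0:inf,v1:inf,v2:16,v3:0,v4:inf,v5:inf,v6:1
step 3: dist = v0:inf,v1:inf,v2:16,v3:0,v4:34,v5:inf,v6:1
step 4: dist = v0:inf,v1:46,v2:16,v3:0,v4:34,v5:52,v6:1
step 5: dist = v0:inf,v1:46,v2:16,v3:0,v4:34,v5:52,v6:1
step 6: dist = v0:58,v1:46,v2:16,v3:0,v4:34,v5:52,v6:1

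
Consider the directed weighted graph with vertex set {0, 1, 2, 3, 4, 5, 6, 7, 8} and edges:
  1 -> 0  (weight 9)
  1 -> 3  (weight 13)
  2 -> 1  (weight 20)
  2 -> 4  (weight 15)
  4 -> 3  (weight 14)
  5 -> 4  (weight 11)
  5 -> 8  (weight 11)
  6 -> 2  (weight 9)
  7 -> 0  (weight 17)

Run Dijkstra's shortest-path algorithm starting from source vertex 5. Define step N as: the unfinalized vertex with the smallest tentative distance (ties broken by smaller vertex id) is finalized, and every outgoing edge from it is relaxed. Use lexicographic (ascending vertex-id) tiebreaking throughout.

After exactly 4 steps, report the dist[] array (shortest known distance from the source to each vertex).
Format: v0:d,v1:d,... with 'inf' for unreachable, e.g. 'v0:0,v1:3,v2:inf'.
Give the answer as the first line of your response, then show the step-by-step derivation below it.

v0:inf,v1:inf,v2:inf,v3:25,v4:11,v5:0,v6:inf,v7:inf,v8:11

step 1: dist = v0:inf,v1:inf,v2:inf,v3:inf,v4:11,v5:0,v6:inf,v7:inf,v8:11
step 2: dist = v0:inf,v1:inf,v2:inf,v3:25,v4:11,v5:0,v6:inf,v7:inf,v8:11
step 3: dist = v0:inf,v1:inf,v2:inf,v3:25,v4:11,v5:0,v6:inf,v7:inf,v8:11
step 4: dist = v0:inf,v1:inf,v2:inf,v3:25,v4:11,v5:0,v6:inf,v7:inf,v8:11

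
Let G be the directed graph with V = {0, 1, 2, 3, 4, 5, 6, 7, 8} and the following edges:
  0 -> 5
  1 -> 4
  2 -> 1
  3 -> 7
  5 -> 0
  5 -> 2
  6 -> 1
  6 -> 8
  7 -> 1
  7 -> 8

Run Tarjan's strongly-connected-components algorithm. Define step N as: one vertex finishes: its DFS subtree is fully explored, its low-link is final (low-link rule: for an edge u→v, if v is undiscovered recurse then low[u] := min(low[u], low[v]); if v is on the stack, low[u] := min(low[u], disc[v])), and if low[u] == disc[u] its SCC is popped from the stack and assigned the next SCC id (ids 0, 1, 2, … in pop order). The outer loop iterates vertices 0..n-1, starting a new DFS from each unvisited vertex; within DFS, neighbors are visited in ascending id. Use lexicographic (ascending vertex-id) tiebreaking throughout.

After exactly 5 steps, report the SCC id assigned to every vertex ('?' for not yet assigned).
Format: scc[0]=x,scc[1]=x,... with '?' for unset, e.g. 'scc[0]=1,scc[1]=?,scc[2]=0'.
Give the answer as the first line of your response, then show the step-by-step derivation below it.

scc[0]=3,scc[1]=1,scc[2]=2,scc[3]=?,scc[4]=0,scc[5]=3,scc[6]=?,scc[7]=?,scc[8]=?

step 1: low=(low[0]=0,low[1]=3,low[2]=2,low[3]=?,low[4]=4,low[5]=0,low[6]=?,low[7]=?,low[8]=?); scc=(scc[0]=?,scc[1]=?,scc[2]=?,scc[3]=?,scc[4]=0,scc[5]=?,scc[6]=?,scc[7]=?,scc[8]=?)
step 2: low=(low[0]=0,low[1]=3,low[2]=2,low[3]=?,low[4]=4,low[5]=0,low[6]=?,low[7]=?,low[8]=?); scc=(scc[0]=?,scc[1]=1,scc[2]=?,scc[3]=?,scc[4]=0,scc[5]=?,scc[6]=?,scc[7]=?,scc[8]=?)
step 3: low=(low[0]=0,low[1]=3,low[2]=2,low[3]=?,low[4]=4,low[5]=0,low[6]=?,low[7]=?,low[8]=?); scc=(scc[0]=?,scc[1]=1,scc[2]=2,scc[3]=?,scc[4]=0,scc[5]=?,scc[6]=?,scc[7]=?,scc[8]=?)
step 4: low=(low[0]=0,low[1]=3,low[2]=2,low[3]=?,low[4]=4,low[5]=0,low[6]=?,low[7]=?,low[8]=?); scc=(scc[0]=?,scc[1]=1,scc[2]=2,scc[3]=?,scc[4]=0,scc[5]=?,scc[6]=?,scc[7]=?,scc[8]=?)
step 5: low=(low[0]=0,low[1]=3,low[2]=2,low[3]=?,low[4]=4,low[5]=0,low[6]=?,low[7]=?,low[8]=?); scc=(scc[0]=3,scc[1]=1,scc[2]=2,scc[3]=?,scc[4]=0,scc[5]=3,scc[6]=?,scc[7]=?,scc[8]=?)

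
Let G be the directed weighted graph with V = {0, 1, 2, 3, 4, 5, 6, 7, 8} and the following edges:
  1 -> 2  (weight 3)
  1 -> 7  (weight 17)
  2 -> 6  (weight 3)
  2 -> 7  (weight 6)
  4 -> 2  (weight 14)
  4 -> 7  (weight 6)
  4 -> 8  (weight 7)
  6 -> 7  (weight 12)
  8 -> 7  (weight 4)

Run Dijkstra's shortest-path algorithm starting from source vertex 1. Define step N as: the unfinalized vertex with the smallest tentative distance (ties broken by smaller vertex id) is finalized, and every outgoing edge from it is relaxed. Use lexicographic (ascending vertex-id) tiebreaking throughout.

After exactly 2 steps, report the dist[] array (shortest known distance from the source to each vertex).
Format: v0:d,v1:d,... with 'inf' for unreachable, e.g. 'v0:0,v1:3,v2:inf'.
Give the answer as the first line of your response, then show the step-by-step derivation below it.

v0:inf,v1:0,v2:3,v3:inf,v4:inf,v5:inf,v6:6,v7:9,v8:inf

step 1: dist = v0:inf,v1:0,v2:3,v3:inf,v4:inf,v5:inf,v6:inf,v7:17,v8:inf
step 2: dist = v0:inf,v1:0,v2:3,v3:inf,v4:inf,v5:inf,v6:6,v7:9,v8:inf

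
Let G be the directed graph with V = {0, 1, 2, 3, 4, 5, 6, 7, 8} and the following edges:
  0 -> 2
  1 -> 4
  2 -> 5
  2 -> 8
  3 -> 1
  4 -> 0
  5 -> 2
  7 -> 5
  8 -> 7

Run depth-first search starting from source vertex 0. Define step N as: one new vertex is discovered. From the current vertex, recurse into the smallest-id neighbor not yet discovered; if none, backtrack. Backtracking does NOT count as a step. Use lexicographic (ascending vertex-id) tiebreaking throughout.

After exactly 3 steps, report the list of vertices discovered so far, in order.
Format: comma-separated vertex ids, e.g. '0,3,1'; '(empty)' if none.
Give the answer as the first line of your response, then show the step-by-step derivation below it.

0,2,5

step 1: discover 0; path=0; order=0
step 2: discover 2; path=0>2; order=0,2
step 3: discover 5; path=0>2>5; order=0,2,5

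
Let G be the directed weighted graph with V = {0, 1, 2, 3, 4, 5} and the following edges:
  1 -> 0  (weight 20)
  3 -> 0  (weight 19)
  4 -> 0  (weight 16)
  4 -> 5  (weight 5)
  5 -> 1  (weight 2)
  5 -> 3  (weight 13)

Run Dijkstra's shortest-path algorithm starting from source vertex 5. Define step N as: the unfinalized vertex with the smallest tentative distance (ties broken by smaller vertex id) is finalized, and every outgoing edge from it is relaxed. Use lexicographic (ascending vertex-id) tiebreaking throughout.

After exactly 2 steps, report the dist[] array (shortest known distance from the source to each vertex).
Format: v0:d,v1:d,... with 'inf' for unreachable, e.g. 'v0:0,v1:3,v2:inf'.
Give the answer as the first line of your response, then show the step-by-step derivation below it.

v0:22,v1:2,v2:inf,v3:13,v4:inf,v5:0

step 1: dist = v0:inf,v1:2,v2:inf,v3:13,v4:inf,v5:0
step 2: dist = v0:22,v1:2,v2:inf,v3:13,v4:inf,v5:0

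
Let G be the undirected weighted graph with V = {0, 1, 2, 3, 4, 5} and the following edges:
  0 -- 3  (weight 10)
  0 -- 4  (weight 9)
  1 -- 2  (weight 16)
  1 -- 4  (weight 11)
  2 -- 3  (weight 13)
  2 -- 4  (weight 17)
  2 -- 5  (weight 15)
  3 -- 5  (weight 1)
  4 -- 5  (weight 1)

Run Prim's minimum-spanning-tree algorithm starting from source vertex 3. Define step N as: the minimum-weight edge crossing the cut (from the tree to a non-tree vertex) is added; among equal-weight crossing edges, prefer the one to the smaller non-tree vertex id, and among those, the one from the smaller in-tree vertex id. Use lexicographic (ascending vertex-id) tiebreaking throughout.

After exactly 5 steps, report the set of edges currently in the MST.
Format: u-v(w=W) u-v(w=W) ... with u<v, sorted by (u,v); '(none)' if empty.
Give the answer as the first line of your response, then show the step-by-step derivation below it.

0-4(w=9) 1-4(w=11) 2-3(w=13) 3-5(w=1) 4-5(w=1)

step 1: add edge 3-5 (w=1); MST = {3-5(w=1)}
step 2: add edge 4-5 (w=1); MST = {3-5(w=1) 4-5(w=1)}
step 3: add edge 0-4 (w=9); MST = {0-4(w=9) 3-5(w=1) 4-5(w=1)}
step 4: add edge 1-4 (w=11); MST = {0-4(w=9) 1-4(w=11) 3-5(w=1) 4-5(w=1)}
step 5: add edge 2-3 (w=13); MST = {0-4(w=9) 1-4(w=11) 2-3(w=13) 3-5(w=1) 4-5(w=1)}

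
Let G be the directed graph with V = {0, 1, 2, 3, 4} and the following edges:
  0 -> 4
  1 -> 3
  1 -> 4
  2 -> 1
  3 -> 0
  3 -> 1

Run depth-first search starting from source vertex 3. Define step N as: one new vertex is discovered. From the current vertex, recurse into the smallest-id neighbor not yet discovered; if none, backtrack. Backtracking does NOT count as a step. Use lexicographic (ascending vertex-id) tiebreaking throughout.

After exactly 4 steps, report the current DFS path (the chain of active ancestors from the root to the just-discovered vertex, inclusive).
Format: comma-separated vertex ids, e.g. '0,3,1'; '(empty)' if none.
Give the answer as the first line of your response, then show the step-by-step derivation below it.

3,1

step 1: discover 3; path=3; order=3
step 2: discover 0; path=3>0; order=3,0
step 3: discover 4; path=3>0>4; order=3,0,4
step 4: discover 1; path=3>1; order=3,0,4,1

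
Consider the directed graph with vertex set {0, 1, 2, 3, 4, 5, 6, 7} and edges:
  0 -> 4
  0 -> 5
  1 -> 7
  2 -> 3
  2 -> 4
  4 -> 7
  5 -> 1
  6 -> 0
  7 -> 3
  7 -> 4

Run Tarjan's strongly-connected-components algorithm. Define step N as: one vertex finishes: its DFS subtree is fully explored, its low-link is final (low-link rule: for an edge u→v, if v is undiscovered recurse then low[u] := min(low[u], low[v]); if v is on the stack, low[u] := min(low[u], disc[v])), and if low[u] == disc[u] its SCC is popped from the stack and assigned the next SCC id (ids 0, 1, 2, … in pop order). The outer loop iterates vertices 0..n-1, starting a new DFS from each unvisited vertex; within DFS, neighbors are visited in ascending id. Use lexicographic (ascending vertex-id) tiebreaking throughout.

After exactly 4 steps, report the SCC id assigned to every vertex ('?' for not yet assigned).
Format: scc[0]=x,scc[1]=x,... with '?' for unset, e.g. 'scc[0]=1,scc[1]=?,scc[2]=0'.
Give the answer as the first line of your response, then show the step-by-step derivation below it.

scc[0]=?,scc[1]=2,scc[2]=?,scc[3]=0,scc[4]=1,scc[5]=?,scc[6]=?,scc[7]=1

step 1: low=(low[0]=0,low[1]=?,low[2]=?,low[3]=3,low[4]=1,low[5]=?,low[6]=?,low[7]=2); scc=(scc[0]=?,scc[1]=?,scc[2]=?,scc[3]=0,scc[4]=?,scc[5]=?,scc[6]=?,scc[7]=?)
step 2: low=(low[0]=0,low[1]=?,low[2]=?,low[3]=3,low[4]=1,low[5]=?,low[6]=?,low[7]=1); scc=(scc[0]=?,scc[1]=?,scc[2]=?,scc[3]=0,scc[4]=?,scc[5]=?,scc[6]=?,scc[7]=?)
step 3: low=(low[0]=0,low[1]=?,low[2]=?,low[3]=3,low[4]=1,low[5]=?,low[6]=?,low[7]=1); scc=(scc[0]=?,scc[1]=?,scc[2]=?,scc[3]=0,scc[4]=1,scc[5]=?,scc[6]=?,scc[7]=1)
step 4: low=(low[0]=0,low[1]=5,low[2]=?,low[3]=3,low[4]=1,low[5]=4,low[6]=?,low[7]=1); scc=(scc[0]=?,scc[1]=2,scc[2]=?,scc[3]=0,scc[4]=1,scc[5]=?,scc[6]=?,scc[7]=1)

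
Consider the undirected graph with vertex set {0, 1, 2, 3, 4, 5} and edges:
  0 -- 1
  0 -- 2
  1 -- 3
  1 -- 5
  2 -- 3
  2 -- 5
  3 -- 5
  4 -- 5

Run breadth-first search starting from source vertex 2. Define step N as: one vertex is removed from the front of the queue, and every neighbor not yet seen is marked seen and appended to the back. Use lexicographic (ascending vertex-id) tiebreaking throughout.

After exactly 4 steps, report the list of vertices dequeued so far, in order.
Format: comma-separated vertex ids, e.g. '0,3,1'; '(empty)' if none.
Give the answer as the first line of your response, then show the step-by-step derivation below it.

2,0,3,5

step 1: dequeue 2; queue=[0,3,5]; order=2
step 2: dequeue 0; queue=[3,5,1]; order=2,0
step 3: dequeue 3; queue=[5,1]; order=2,0,3
step 4: dequeue 5; queue=[1,4]; order=2,0,3,5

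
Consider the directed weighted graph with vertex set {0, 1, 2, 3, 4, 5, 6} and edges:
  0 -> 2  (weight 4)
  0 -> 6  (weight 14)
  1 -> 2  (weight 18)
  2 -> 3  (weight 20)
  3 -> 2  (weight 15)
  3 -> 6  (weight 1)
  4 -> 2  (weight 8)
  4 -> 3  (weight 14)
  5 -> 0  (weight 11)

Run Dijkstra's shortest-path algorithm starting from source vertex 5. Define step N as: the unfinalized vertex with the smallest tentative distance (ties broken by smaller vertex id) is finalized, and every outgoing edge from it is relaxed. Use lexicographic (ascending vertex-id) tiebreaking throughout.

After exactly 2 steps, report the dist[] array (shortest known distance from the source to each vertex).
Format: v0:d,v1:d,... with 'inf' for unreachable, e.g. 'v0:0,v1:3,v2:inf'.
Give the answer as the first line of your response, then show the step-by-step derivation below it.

v0:11,v1:inf,v2:15,v3:inf,v4:inf,v5:0,v6:25

step 1: dist = v0:11,v1:inf,v2:inf,v3:inf,v4:inf,v5:0,v6:inf
step 2: dist = v0:11,v1:inf,v2:15,v3:inf,v4:inf,v5:0,v6:25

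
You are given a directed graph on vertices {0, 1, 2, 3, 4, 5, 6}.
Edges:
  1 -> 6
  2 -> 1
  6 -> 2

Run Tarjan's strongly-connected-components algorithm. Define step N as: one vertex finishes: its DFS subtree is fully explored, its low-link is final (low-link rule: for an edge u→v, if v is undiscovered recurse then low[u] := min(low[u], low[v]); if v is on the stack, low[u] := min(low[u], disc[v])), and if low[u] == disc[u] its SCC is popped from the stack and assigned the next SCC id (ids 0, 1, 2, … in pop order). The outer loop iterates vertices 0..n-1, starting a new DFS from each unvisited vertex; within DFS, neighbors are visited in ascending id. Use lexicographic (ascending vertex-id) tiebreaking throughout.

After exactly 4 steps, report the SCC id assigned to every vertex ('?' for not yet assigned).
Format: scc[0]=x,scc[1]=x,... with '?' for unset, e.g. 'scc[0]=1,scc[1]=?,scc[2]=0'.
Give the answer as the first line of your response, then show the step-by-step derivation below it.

scc[0]=0,scc[1]=1,scc[2]=1,scc[3]=?,scc[4]=?,scc[5]=?,scc[6]=1

step 1: low=(low[0]=0,low[1]=?,low[2]=?,low[3]=?,low[4]=?,low[5]=?,low[6]=?); scc=(scc[0]=0,scc[1]=?,scc[2]=?,scc[3]=?,scc[4]=?,scc[5]=?,scc[6]=?)
step 2: low=(low[0]=0,low[1]=1,low[2]=1,low[3]=?,low[4]=?,low[5]=?,low[6]=2); scc=(scc[0]=0,scc[1]=?,scc[2]=?,scc[3]=?,scc[4]=?,scc[5]=?,scc[6]=?)
step 3: low=(low[0]=0,low[1]=1,low[2]=1,low[3]=?,low[4]=?,low[5]=?,low[6]=1); scc=(scc[0]=0,scc[1]=?,scc[2]=?,scc[3]=?,scc[4]=?,scc[5]=?,scc[6]=?)
step 4: low=(low[0]=0,low[1]=1,low[2]=1,low[3]=?,low[4]=?,low[5]=?,low[6]=1); scc=(scc[0]=0,scc[1]=1,scc[2]=1,scc[3]=?,scc[4]=?,scc[5]=?,scc[6]=1)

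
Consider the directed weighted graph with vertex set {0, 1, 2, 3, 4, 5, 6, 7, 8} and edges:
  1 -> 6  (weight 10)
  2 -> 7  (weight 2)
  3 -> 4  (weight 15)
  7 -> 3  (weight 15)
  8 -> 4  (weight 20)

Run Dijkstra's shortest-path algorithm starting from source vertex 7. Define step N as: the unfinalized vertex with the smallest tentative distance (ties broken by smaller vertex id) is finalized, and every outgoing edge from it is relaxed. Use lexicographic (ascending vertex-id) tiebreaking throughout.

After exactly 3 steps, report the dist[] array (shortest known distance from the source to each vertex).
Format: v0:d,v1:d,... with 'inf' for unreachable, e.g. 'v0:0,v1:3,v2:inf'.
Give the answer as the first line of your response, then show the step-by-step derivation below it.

v0:inf,v1:inf,v2:inf,v3:15,v4:30,v5:inf,v6:inf,v7:0,v8:inf

step 1: dist = v0:inf,v1:inf,v2:inf,v3:15,v4:inf,v5:inf,v6:inf,v7:0,v8:inf
step 2: dist = v0:inf,v1:inf,v2:inf,v3:15,v4:30,v5:inf,v6:inf,v7:0,v8:inf
step 3: dist = v0:inf,v1:inf,v2:inf,v3:15,v4:30,v5:inf,v6:inf,v7:0,v8:inf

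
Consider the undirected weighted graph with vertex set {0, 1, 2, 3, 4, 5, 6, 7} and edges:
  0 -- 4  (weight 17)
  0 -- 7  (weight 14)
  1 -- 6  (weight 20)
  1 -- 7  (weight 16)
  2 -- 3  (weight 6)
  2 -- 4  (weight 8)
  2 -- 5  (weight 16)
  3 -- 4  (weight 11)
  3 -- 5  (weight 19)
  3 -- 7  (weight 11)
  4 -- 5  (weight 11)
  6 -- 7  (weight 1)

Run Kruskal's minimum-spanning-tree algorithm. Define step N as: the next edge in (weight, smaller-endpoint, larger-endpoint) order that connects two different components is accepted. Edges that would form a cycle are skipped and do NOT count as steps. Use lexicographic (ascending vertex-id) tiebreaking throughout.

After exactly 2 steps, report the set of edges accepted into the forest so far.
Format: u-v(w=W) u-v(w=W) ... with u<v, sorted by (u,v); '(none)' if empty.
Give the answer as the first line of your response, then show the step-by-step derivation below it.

2-3(w=6) 6-7(w=1)

step 1: add edge 6-7 (w=1); MST = {6-7(w=1)}
step 2: add edge 2-3 (w=6); MST = {2-3(w=6) 6-7(w=1)}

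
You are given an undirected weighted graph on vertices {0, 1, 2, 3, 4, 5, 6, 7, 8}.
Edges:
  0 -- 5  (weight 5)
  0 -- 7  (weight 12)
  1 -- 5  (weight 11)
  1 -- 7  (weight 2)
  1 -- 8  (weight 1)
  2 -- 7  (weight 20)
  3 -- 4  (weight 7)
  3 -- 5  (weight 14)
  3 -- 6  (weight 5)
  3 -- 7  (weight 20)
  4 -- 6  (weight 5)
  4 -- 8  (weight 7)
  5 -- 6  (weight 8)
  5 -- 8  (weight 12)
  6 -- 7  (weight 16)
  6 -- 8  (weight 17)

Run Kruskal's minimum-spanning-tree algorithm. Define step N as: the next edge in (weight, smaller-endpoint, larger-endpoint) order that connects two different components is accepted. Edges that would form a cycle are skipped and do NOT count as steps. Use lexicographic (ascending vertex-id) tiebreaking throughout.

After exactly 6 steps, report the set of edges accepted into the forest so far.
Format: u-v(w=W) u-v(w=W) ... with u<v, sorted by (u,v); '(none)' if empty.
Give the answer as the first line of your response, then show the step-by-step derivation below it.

0-5(w=5) 1-7(w=2) 1-8(w=1) 3-6(w=5) 4-6(w=5) 4-8(w=7)

step 1: add edge 1-8 (w=1); MST = {1-8(w=1)}
step 2: add edge 1-7 (w=2); MST = {1-7(w=2) 1-8(w=1)}
step 3: add edge 0-5 (w=5); MST = {0-5(w=5) 1-7(w=2) 1-8(w=1)}
step 4: add edge 3-6 (w=5); MST = {0-5(w=5) 1-7(w=2) 1-8(w=1) 3-6(w=5)}
step 5: add edge 4-6 (w=5); MST = {0-5(w=5) 1-7(w=2) 1-8(w=1) 3-6(w=5) 4-6(w=5)}
step 6: add edge 4-8 (w=7); MST = {0-5(w=5) 1-7(w=2) 1-8(w=1) 3-6(w=5) 4-6(w=5) 4-8(w=7)}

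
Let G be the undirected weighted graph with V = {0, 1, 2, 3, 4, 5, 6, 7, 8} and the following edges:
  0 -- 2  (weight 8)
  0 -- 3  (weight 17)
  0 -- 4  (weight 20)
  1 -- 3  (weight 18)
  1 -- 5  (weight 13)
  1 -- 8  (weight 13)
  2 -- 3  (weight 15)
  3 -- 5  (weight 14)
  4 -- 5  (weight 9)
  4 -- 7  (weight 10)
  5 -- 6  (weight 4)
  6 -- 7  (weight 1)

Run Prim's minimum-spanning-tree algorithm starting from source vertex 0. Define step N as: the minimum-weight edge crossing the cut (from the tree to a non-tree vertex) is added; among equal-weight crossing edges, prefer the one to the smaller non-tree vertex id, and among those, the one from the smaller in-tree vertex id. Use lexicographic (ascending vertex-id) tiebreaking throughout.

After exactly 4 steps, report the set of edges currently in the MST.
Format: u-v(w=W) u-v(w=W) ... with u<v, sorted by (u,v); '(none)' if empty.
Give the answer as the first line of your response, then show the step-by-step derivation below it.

0-2(w=8) 2-3(w=15) 3-5(w=14) 5-6(w=4)

step 1: add edge 0-2 (w=8); MST = {0-2(w=8)}
step 2: add edge 2-3 (w=15); MST = {0-2(w=8) 2-3(w=15)}
step 3: add edge 3-5 (w=14); MST = {0-2(w=8) 2-3(w=15) 3-5(w=14)}
step 4: add edge 5-6 (w=4); MST = {0-2(w=8) 2-3(w=15) 3-5(w=14) 5-6(w=4)}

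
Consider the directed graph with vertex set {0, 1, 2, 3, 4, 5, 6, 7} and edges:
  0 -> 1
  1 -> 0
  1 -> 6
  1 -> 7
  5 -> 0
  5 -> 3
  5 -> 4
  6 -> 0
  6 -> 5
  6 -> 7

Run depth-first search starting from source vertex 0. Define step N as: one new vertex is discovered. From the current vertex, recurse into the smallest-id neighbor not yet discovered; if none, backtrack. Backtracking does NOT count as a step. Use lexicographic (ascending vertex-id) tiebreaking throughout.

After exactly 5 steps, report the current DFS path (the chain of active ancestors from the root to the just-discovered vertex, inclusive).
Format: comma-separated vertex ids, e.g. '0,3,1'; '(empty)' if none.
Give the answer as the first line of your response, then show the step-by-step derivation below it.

0,1,6,5,3

step 1: discover 0; path=0; order=0
step 2: discover 1; path=0>1; order=0,1
step 3: discover 6; path=0>1>6; order=0,1,6
step 4: discover 5; path=0>1>6>5; order=0,1,6,5
step 5: discover 3; path=0>1>6>5>3; order=0,1,6,5,3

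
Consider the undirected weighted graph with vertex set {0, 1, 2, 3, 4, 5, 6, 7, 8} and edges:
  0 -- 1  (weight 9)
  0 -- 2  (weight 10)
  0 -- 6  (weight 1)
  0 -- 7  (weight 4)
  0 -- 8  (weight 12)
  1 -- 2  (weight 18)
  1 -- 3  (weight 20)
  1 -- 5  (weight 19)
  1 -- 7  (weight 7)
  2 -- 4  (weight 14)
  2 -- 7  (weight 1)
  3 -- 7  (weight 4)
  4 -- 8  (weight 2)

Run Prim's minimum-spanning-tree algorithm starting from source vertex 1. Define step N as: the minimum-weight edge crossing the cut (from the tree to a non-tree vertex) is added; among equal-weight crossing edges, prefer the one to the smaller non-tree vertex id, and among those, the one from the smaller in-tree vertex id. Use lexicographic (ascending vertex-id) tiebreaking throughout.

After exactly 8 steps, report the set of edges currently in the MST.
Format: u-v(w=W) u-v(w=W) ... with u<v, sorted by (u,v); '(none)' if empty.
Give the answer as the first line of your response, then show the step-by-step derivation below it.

0-6(w=1) 0-7(w=4) 0-8(w=12) 1-5(w=19) 1-7(w=7) 2-7(w=1) 3-7(w=4) 4-8(w=2)

step 1: add edge 1-7 (w=7); MST = {1-7(w=7)}
step 2: add edge 2-7 (w=1); MST = {1-7(w=7) 2-7(w=1)}
step 3: add edge 0-7 (w=4); MST = {0-7(w=4) 1-7(w=7) 2-7(w=1)}
step 4: add edge 0-6 (w=1); MST = {0-6(w=1) 0-7(w=4) 1-7(w=7) 2-7(w=1)}
step 5: add edge 3-7 (w=4); MST = {0-6(w=1) 0-7(w=4) 1-7(w=7) 2-7(w=1) 3-7(w=4)}
step 6: add edge 0-8 (w=12); MST = {0-6(w=1) 0-7(w=4) 0-8(w=12) 1-7(w=7) 2-7(w=1) 3-7(w=4)}
step 7: add edge 4-8 (w=2); MST = {0-6(w=1) 0-7(w=4) 0-8(w=12) 1-7(w=7) 2-7(w=1) 3-7(w=4) 4-8(w=2)}
step 8: add edge 1-5 (w=19); MST = {0-6(w=1) 0-7(w=4) 0-8(w=12) 1-5(w=19) 1-7(w=7) 2-7(w=1) 3-7(w=4) 4-8(w=2)}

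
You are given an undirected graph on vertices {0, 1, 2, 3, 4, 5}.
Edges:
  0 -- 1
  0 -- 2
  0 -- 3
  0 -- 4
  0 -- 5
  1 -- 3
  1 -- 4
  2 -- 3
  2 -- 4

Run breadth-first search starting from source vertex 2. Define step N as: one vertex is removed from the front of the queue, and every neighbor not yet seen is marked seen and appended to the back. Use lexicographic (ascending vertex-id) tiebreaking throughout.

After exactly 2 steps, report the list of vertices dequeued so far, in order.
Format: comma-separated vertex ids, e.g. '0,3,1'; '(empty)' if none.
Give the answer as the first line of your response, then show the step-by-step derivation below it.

2,0

step 1: dequeue 2; queue=[0,3,4]; order=2
step 2: dequeue 0; queue=[3,4,1,5]; order=2,0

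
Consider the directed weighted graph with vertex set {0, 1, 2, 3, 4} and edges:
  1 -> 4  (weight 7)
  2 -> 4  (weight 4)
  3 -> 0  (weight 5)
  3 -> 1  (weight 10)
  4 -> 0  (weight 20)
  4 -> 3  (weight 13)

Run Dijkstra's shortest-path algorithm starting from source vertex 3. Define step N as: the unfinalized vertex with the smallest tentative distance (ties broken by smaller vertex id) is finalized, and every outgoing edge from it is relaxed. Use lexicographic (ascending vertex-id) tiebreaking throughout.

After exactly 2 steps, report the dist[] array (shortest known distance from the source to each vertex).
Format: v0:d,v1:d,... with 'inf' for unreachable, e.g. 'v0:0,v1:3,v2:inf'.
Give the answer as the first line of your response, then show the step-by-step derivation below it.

v0:5,v1:10,v2:inf,v3:0,v4:inf

step 1: dist = v0:5,v1:10,v2:inf,v3:0,v4:inf
step 2: dist = v0:5,v1:10,v2:inf,v3:0,v4:inf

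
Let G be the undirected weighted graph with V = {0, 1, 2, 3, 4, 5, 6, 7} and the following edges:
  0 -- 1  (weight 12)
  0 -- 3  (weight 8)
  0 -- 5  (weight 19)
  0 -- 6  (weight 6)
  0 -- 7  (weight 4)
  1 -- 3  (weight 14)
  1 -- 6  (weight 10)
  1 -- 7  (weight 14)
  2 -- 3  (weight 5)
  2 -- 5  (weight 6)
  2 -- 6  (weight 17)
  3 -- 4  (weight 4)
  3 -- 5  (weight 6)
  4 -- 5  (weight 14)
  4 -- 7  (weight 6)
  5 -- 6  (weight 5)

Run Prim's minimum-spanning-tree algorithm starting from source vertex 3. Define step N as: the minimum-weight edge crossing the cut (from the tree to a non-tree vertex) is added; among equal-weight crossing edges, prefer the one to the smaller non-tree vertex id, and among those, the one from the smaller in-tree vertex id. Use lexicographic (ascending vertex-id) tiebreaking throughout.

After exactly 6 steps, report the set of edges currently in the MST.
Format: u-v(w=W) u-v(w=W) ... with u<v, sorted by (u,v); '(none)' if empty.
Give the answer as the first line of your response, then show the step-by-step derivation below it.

0-6(w=6) 0-7(w=4) 2-3(w=5) 2-5(w=6) 3-4(w=4) 5-6(w=5)

step 1: add edge 3-4 (w=4); MST = {3-4(w=4)}
step 2: add edge 2-3 (w=5); MST = {2-3(w=5) 3-4(w=4)}
step 3: add edge 2-5 (w=6); MST = {2-3(w=5) 2-5(w=6) 3-4(w=4)}
step 4: add edge 5-6 (w=5); MST = {2-3(w=5) 2-5(w=6) 3-4(w=4) 5-6(w=5)}
step 5: add edge 0-6 (w=6); MST = {0-6(w=6) 2-3(w=5) 2-5(w=6) 3-4(w=4) 5-6(w=5)}
step 6: add edge 0-7 (w=4); MST = {0-6(w=6) 0-7(w=4) 2-3(w=5) 2-5(w=6) 3-4(w=4) 5-6(w=5)}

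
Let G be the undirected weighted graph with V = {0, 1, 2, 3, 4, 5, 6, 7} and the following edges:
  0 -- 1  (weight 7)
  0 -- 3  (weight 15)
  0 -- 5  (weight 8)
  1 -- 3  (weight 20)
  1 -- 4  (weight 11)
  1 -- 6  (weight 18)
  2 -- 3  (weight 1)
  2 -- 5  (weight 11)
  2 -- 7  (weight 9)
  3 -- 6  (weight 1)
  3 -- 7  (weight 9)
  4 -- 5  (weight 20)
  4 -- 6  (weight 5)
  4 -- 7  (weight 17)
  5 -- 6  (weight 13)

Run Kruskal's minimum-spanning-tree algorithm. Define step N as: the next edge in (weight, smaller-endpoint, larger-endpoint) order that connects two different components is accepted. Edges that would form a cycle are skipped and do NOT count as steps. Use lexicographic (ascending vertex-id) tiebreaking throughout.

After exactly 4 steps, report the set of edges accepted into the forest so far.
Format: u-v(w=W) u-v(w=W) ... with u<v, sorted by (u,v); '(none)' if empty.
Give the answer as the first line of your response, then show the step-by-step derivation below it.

0-1(w=7) 2-3(w=1) 3-6(w=1) 4-6(w=5)

step 1: add edge 2-3 (w=1); MST = {2-3(w=1)}
step 2: add edge 3-6 (w=1); MST = {2-3(w=1) 3-6(w=1)}
step 3: add edge 4-6 (w=5); MST = {2-3(w=1) 3-6(w=1) 4-6(w=5)}
step 4: add edge 0-1 (w=7); MST = {0-1(w=7) 2-3(w=1) 3-6(w=1) 4-6(w=5)}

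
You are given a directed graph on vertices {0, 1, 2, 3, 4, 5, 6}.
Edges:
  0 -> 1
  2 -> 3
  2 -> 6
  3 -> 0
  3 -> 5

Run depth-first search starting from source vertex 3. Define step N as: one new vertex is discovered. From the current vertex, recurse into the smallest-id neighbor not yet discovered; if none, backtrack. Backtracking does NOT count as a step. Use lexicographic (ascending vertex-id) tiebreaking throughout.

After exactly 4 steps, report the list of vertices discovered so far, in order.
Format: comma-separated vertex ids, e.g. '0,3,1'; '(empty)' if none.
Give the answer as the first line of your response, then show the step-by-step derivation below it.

3,0,1,5

step 1: discover 3; path=3; order=3
step 2: discover 0; path=3>0; order=3,0
step 3: discover 1; path=3>0>1; order=3,0,1
step 4: discover 5; path=3>5; order=3,0,1,5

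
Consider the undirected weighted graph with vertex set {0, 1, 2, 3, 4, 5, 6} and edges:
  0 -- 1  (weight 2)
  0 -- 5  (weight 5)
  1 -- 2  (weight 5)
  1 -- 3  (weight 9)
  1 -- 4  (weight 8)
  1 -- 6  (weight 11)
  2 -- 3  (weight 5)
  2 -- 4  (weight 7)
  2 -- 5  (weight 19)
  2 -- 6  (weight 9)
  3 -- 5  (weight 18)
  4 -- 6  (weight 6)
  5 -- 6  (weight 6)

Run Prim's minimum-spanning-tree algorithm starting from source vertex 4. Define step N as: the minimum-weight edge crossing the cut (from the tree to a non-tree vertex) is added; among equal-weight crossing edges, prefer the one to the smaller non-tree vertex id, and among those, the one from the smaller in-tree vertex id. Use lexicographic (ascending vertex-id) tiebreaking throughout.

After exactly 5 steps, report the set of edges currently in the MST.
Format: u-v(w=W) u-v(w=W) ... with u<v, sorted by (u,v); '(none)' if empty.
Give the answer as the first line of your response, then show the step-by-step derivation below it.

0-1(w=2) 0-5(w=5) 1-2(w=5) 4-6(w=6) 5-6(w=6)

step 1: add edge 4-6 (w=6); MST = {4-6(w=6)}
step 2: add edge 5-6 (w=6); MST = {4-6(w=6) 5-6(w=6)}
step 3: add edge 0-5 (w=5); MST = {0-5(w=5) 4-6(w=6) 5-6(w=6)}
step 4: add edge 0-1 (w=2); MST = {0-1(w=2) 0-5(w=5) 4-6(w=6) 5-6(w=6)}
step 5: add edge 1-2 (w=5); MST = {0-1(w=2) 0-5(w=5) 1-2(w=5) 4-6(w=6) 5-6(w=6)}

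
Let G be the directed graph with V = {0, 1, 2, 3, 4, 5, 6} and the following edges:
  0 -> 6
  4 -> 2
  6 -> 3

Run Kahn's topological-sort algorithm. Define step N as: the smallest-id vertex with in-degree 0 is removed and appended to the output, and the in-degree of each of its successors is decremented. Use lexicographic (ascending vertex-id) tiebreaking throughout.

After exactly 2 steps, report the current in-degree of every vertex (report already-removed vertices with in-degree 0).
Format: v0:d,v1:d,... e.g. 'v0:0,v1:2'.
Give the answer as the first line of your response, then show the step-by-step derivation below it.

v0:0,v1:0,v2:1,v3:1,v4:0,v5:0,v6:0

step 1: output 0; order=[0]; indeg=(0,0,1,1,0,0,0)
step 2: output 1; order=[0,1]; indeg=(0,0,1,1,0,0,0)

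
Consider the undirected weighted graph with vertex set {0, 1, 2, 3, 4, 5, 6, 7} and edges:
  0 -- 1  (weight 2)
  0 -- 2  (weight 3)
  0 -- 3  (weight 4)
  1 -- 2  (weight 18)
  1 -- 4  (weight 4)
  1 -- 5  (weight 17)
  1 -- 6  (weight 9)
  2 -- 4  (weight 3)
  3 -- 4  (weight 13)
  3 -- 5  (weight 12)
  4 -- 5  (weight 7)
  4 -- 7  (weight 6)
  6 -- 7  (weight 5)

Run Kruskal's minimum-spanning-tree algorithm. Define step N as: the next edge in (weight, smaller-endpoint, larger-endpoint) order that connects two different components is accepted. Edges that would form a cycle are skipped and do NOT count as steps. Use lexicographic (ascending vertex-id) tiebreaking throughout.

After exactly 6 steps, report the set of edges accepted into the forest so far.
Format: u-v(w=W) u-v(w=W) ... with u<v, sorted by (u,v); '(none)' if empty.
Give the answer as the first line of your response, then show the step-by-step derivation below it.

0-1(w=2) 0-2(w=3) 0-3(w=4) 2-4(w=3) 4-7(w=6) 6-7(w=5)

step 1: add edge 0-1 (w=2); MST = {0-1(w=2)}
step 2: add edge 0-2 (w=3); MST = {0-1(w=2) 0-2(w=3)}
step 3: add edge 2-4 (w=3); MST = {0-1(w=2) 0-2(w=3) 2-4(w=3)}
step 4: add edge 0-3 (w=4); MST = {0-1(w=2) 0-2(w=3) 0-3(w=4) 2-4(w=3)}
step 5: add edge 6-7 (w=5); MST = {0-1(w=2) 0-2(w=3) 0-3(w=4) 2-4(w=3) 6-7(w=5)}
step 6: add edge 4-7 (w=6); MST = {0-1(w=2) 0-2(w=3) 0-3(w=4) 2-4(w=3) 4-7(w=6) 6-7(w=5)}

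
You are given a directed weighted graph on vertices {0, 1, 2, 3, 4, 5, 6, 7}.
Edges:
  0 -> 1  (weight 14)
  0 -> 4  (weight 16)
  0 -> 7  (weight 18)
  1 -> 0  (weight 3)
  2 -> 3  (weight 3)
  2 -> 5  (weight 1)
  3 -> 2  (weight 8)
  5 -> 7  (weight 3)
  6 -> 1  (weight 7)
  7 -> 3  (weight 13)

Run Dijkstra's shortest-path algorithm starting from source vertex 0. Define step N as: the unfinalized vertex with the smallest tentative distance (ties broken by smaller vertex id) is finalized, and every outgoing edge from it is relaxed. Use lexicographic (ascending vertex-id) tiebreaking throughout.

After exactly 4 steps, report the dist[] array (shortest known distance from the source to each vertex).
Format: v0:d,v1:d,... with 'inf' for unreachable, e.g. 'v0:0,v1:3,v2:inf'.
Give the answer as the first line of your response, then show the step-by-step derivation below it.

v0:0,v1:14,v2:inf,v3:31,v4:16,v5:inf,v6:inf,v7:18

step 1: dist = v0:0,v1:14,v2:inf,v3:inf,v4:16,v5:inf,v6:inf,v7:18
step 2: dist = v0:0,v1:14,v2:inf,v3:inf,v4:16,v5:inf,v6:inf,v7:18
step 3: dist = v0:0,v1:14,v2:inf,v3:inf,v4:16,v5:inf,v6:inf,v7:18
step 4: dist = v0:0,v1:14,v2:inf,v3:31,v4:16,v5:inf,v6:inf,v7:18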